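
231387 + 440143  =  671530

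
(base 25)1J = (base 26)1i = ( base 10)44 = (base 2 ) 101100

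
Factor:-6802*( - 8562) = 2^2*3^1*19^1*179^1*1427^1 = 58238724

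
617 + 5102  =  5719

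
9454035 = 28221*335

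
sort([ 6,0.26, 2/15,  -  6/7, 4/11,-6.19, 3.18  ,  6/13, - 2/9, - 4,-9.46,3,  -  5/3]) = [ -9.46, -6.19,  -  4,-5/3,  -  6/7, - 2/9,2/15,  0.26, 4/11,6/13, 3, 3.18, 6] 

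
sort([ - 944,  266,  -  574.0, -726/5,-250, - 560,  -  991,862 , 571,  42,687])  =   [ - 991,- 944, - 574.0,-560,-250 , - 726/5 , 42, 266,571,687 , 862]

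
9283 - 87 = 9196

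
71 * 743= 52753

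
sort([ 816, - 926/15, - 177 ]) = [ - 177, - 926/15, 816 ]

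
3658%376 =274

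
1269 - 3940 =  -2671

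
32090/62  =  517 + 18/31 = 517.58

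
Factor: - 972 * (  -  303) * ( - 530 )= - 156093480 = - 2^3*3^6 *5^1*53^1*101^1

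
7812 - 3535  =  4277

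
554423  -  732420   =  -177997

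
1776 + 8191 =9967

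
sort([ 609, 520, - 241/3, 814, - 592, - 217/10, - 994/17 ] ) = [ - 592,  -  241/3, - 994/17, - 217/10, 520, 609,814 ]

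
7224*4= 28896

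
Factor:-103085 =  - 5^1*53^1*389^1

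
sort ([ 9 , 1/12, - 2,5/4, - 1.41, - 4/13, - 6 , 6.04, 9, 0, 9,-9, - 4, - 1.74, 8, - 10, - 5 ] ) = [ - 10, - 9, - 6, - 5, - 4, - 2, - 1.74, - 1.41, - 4/13, 0,  1/12, 5/4, 6.04, 8,9,9,  9 ]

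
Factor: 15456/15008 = 3^1*23^1*67^(-1) = 69/67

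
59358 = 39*1522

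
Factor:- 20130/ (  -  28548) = 55/78 =2^(- 1 )*3^( - 1 ) *5^1 * 11^1 * 13^( - 1) 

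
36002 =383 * 94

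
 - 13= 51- 64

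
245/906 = 245/906 = 0.27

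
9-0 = 9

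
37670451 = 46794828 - 9124377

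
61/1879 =61/1879   =  0.03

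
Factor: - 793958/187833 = - 2^1*3^(- 1 )*11^1*17^( - 1) * 29^( -1)*127^( - 1 ) * 151^1*239^1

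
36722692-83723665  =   - 47000973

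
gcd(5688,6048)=72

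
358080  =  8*44760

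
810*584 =473040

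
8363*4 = 33452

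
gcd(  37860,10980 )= 60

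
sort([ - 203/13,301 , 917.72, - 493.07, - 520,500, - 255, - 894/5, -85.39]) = [ - 520, - 493.07,  -  255, - 894/5 , - 85.39, - 203/13,  301 , 500,917.72]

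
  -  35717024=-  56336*634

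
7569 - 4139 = 3430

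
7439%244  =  119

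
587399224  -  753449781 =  - 166050557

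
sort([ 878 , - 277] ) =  [ - 277,878]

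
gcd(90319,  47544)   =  1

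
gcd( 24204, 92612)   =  4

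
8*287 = 2296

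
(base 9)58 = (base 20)2D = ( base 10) 53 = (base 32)1l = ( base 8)65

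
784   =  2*392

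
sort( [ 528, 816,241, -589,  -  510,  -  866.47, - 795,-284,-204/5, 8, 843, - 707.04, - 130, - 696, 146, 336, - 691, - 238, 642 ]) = [- 866.47, - 795, - 707.04, - 696,- 691,-589, - 510, - 284, - 238,-130, - 204/5,8, 146, 241,  336, 528, 642,816, 843]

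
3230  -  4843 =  - 1613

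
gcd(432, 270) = 54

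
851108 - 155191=695917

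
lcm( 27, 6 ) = 54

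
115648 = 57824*2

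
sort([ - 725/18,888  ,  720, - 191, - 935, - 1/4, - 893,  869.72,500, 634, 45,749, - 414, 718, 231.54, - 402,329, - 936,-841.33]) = [ - 936 , - 935, - 893, - 841.33, - 414, - 402, - 191, - 725/18, - 1/4,45, 231.54,329,500,634,718, 720,749,869.72,888 ]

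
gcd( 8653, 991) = 1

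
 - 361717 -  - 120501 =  - 241216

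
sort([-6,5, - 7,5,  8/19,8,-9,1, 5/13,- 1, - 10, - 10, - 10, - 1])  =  [  -  10, - 10, - 10 , - 9,-7,-6,-1,  -  1,  5/13, 8/19,1,5  ,  5,8]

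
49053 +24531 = 73584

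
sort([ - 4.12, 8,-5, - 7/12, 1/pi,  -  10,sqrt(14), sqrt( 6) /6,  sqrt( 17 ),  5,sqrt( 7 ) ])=[ - 10, - 5,-4.12, - 7/12, 1/pi, sqrt( 6) /6, sqrt(7),  sqrt(14), sqrt( 17), 5, 8 ]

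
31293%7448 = 1501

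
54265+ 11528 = 65793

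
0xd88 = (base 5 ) 102324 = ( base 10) 3464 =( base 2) 110110001000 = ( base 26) 536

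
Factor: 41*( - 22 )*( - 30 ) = 27060 = 2^2*3^1 * 5^1*11^1*41^1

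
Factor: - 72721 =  - 11^2*601^1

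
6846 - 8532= -1686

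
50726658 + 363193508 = 413920166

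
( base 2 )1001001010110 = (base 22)9F8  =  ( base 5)122234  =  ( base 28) 5RI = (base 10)4694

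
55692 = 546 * 102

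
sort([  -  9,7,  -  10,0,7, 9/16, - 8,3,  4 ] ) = [  -  10, - 9, -8,0,9/16,  3,4, 7 , 7] 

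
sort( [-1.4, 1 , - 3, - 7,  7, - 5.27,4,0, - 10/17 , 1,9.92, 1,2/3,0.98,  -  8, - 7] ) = [ - 8, - 7,-7 , - 5.27, - 3, - 1.4, - 10/17, 0 , 2/3,0.98,1,1,1, 4,7,9.92]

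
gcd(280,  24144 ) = 8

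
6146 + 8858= 15004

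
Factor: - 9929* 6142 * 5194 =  - 2^2*7^2 * 37^1* 53^1 *83^1*9929^1 = - 316750470092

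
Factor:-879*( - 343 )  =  301497 = 3^1 * 7^3*293^1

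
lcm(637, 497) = 45227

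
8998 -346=8652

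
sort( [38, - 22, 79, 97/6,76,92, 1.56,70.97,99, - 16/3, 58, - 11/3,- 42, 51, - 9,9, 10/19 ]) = [ - 42, - 22, - 9, - 16/3, - 11/3,10/19, 1.56,9,97/6, 38, 51 , 58, 70.97,76, 79,92,99]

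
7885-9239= - 1354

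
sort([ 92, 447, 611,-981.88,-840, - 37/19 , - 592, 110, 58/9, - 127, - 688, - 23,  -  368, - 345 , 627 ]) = [- 981.88, - 840,-688,  -  592, - 368, - 345,-127, -23 , - 37/19 , 58/9, 92, 110, 447, 611, 627] 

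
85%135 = 85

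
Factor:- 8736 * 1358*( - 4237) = 2^6*3^1*7^2 * 13^1*19^1 * 97^1*223^1=50265598656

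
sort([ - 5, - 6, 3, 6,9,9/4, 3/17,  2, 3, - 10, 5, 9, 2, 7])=[-10,-6, - 5, 3/17, 2, 2, 9/4, 3, 3, 5, 6,  7, 9, 9]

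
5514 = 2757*2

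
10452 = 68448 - 57996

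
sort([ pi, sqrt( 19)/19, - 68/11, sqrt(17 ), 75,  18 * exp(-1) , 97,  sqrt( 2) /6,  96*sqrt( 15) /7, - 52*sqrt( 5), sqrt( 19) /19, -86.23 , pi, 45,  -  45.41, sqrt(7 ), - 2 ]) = [ - 52*sqrt(5) , - 86.23, - 45.41,  -  68/11,-2  ,  sqrt( 19)/19,sqrt( 19)/19, sqrt(2 )/6,sqrt( 7),pi,  pi,sqrt( 17), 18*exp (-1), 45,  96*sqrt( 15 )/7, 75, 97] 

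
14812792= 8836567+5976225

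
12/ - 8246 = - 1 + 4117/4123 = - 0.00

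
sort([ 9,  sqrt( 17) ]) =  [sqrt (17 ),9]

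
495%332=163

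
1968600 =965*2040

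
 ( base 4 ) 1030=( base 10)76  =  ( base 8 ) 114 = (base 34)28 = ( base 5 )301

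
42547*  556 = 23656132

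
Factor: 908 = 2^2 * 227^1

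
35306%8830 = 8816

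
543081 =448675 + 94406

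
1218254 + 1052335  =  2270589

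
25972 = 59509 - 33537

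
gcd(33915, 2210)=85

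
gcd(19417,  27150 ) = 1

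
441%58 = 35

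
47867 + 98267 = 146134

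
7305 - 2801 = 4504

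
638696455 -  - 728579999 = 1367276454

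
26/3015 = 26/3015 = 0.01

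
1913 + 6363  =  8276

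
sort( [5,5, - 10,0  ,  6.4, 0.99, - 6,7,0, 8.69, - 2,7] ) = [ - 10, - 6, - 2 , 0,0, 0.99, 5,5, 6.4,7, 7,8.69]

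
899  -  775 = 124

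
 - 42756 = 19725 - 62481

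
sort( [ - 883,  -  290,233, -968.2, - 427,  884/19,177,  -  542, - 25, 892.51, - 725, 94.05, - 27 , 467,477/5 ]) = [  -  968.2,  -  883 , - 725,-542,-427,-290, - 27, - 25,  884/19,94.05,477/5,177,233, 467, 892.51 ]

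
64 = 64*1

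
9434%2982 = 488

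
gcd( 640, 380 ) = 20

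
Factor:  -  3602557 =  - 7^1 *514651^1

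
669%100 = 69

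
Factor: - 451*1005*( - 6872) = 3114768360 = 2^3*3^1*5^1*11^1*41^1*67^1 * 859^1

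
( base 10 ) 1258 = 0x4ea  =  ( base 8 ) 2352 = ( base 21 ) 2HJ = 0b10011101010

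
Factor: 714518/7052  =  357259/3526 = 2^(  -  1)*7^2*23^1*41^(-1)*43^( - 1)*317^1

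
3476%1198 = 1080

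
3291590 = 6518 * 505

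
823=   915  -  92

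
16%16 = 0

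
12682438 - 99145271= - 86462833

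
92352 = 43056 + 49296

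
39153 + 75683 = 114836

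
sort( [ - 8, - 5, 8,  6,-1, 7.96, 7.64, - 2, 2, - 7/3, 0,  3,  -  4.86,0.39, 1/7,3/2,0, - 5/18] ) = [ - 8, - 5, - 4.86, - 7/3, - 2, -1, - 5/18, 0,0, 1/7, 0.39,3/2,2, 3,6, 7.64,7.96,8]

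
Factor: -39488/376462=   -  19744/188231 = - 2^5*41^( - 1 )*617^1*4591^( - 1)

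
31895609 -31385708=509901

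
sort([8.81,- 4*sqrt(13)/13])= [-4 * sqrt( 13 )/13 , 8.81] 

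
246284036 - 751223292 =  - 504939256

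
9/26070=3/8690 = 0.00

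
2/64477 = 2/64477 = 0.00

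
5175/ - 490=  - 11 +43/98 = -10.56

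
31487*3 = 94461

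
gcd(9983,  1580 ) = 1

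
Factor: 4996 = 2^2*1249^1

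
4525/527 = 8  +  309/527=8.59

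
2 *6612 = 13224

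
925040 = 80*11563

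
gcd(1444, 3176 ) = 4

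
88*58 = 5104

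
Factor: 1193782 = 2^1* 313^1 * 1907^1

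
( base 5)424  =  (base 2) 1110010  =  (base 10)114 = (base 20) 5e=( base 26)4A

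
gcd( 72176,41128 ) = 8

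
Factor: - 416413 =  - 416413^1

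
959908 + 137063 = 1096971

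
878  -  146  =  732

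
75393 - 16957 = 58436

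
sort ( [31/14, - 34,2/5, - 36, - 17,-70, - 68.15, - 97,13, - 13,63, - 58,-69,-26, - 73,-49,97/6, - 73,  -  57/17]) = [- 97, - 73,- 73, - 70, - 69,-68.15,  -  58, - 49,-36,-34,-26,-17,- 13 ,- 57/17, 2/5,31/14, 13,97/6,  63 ] 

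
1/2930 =1/2930 = 0.00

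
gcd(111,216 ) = 3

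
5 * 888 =4440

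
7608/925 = 8 + 208/925= 8.22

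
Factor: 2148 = 2^2*3^1*179^1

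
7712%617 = 308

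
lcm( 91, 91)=91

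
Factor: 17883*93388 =2^2 * 3^2*37^1*631^1*1987^1 = 1670057604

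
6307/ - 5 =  - 1262 +3/5 = -1261.40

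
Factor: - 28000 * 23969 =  - 2^5*5^3*7^1*11^1 * 2179^1=- 671132000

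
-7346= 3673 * ( - 2 ) 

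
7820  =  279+7541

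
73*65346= 4770258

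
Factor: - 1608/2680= -3/5 = - 3^1*5^(-1)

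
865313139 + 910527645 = 1775840784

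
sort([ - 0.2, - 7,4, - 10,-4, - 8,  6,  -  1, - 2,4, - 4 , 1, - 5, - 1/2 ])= [ - 10, - 8, - 7, - 5,-4,-4, - 2,-1, - 1/2, - 0.2, 1 , 4, 4,  6 ]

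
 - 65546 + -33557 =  - 99103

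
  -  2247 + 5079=2832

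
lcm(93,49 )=4557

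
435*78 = 33930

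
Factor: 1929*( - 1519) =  - 3^1*7^2*31^1 * 643^1  =  - 2930151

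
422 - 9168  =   - 8746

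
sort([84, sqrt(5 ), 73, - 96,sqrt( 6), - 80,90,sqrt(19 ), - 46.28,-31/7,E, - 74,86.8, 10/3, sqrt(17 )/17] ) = [ - 96,-80, - 74, - 46.28, - 31/7,sqrt( 17)/17,  sqrt( 5),sqrt(6), E,10/3,sqrt(19 ), 73, 84,86.8, 90]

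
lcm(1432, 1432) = 1432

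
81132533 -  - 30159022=111291555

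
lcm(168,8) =168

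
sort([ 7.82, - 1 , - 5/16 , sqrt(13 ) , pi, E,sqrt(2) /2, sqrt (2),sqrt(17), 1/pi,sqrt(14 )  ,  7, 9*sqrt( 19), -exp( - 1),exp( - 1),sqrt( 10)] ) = [ - 1, - exp( - 1 ) , - 5/16,1/pi, exp( - 1 ),sqrt (2)/2,sqrt( 2 ),E, pi, sqrt ( 10),sqrt(13 ), sqrt (14),sqrt(17),  7,7.82,9*sqrt(19 )]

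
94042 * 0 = 0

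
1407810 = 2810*501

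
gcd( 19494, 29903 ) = 1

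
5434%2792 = 2642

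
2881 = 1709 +1172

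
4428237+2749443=7177680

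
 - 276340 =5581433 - 5857773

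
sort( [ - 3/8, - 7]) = [-7, - 3/8] 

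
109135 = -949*( - 115) 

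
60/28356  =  5/2363 = 0.00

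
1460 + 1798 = 3258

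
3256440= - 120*( - 27137 )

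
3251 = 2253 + 998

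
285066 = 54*5279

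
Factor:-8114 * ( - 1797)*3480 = 50741385840= 2^4*3^2*5^1 * 29^1*599^1*4057^1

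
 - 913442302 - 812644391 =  - 1726086693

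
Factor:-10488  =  -2^3*  3^1*19^1*23^1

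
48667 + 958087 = 1006754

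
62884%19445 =4549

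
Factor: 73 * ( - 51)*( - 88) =327624 = 2^3*3^1*11^1*17^1*73^1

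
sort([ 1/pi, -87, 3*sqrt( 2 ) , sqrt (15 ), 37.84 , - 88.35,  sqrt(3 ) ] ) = [-88.35, - 87,1/pi, sqrt(3 ), sqrt( 15 ),3 * sqrt (2 ), 37.84]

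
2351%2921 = 2351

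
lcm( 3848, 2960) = 38480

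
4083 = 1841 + 2242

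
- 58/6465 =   -  58/6465 = - 0.01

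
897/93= 9  +  20/31 = 9.65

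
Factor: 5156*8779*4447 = 2^2 *1289^1*4447^1 * 8779^1 = 201291338228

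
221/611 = 17/47  =  0.36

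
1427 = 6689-5262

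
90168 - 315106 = -224938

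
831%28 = 19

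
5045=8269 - 3224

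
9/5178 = 3/1726 = 0.00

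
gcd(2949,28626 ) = 3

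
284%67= 16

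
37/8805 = 37/8805 = 0.00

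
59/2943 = 59/2943=0.02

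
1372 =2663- 1291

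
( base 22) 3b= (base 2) 1001101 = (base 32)2D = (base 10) 77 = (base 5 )302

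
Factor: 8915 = 5^1*1783^1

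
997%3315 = 997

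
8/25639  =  8/25639 = 0.00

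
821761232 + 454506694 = 1276267926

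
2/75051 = 2/75051 = 0.00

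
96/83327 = 96/83327 = 0.00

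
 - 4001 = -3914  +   - 87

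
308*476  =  146608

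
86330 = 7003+79327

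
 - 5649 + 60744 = 55095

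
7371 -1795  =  5576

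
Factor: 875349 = 3^2*19^1*5119^1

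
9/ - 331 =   -  9/331 = - 0.03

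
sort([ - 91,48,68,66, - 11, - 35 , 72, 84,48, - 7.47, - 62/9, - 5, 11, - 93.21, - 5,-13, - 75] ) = [ - 93.21,-91, - 75, - 35, - 13, - 11,  -  7.47, - 62/9, - 5, - 5,11,48,48,66,68,72,84 ]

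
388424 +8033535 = 8421959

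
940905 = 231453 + 709452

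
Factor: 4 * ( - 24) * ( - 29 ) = 2^5*3^1* 29^1 = 2784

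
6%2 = 0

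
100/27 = 100/27  =  3.70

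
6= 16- 10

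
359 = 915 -556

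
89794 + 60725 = 150519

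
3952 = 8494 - 4542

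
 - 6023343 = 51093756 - 57117099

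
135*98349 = 13277115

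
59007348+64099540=123106888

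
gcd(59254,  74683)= 1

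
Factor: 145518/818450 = 3^1*5^(  -  2 ) * 79^1*307^1*16369^ ( - 1 )  =  72759/409225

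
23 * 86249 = 1983727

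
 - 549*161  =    -  88389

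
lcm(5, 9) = 45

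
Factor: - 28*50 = - 2^3*5^2*7^1 = - 1400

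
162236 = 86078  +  76158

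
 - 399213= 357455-756668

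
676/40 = 169/10 = 16.90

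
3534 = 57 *62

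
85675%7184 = 6651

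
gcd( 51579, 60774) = 3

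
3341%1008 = 317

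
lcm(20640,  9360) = 804960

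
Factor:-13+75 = 2^1*31^1   =  62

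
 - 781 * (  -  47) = 36707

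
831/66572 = 831/66572 = 0.01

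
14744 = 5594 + 9150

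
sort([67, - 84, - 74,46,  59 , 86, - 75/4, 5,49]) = [ - 84, - 74, - 75/4,5 , 46, 49,59,67,86 ]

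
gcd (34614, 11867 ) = 1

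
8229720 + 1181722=9411442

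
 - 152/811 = -152/811 = - 0.19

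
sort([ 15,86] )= [ 15, 86] 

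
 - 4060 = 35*( - 116 )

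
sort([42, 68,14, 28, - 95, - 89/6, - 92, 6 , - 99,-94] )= [ - 99, - 95, - 94, -92, - 89/6 , 6, 14,28, 42,  68 ]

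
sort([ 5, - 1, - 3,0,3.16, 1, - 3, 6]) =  [  -  3, - 3, - 1,0, 1, 3.16,  5, 6]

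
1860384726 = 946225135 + 914159591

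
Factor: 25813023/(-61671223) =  - 3^1*17^( - 1)*67^1*167^1*769^1*1439^ ( - 1)*2521^( - 1 ) 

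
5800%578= 20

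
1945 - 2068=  - 123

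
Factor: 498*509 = 253482 = 2^1*3^1*83^1*509^1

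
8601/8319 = 61/59 =1.03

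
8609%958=945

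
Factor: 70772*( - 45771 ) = -2^2* 3^1*11^1*13^1*19^1*73^1*1361^1 = - 3239305212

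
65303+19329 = 84632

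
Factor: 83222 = 2^1*41611^1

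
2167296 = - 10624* ( - 204 )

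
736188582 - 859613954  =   - 123425372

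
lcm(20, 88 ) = 440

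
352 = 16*22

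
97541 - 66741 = 30800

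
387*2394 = 926478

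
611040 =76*8040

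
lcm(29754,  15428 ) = 416556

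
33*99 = 3267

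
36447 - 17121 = 19326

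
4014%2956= 1058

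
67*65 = 4355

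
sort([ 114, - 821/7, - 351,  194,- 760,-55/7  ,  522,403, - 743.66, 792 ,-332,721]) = [ - 760, - 743.66  , - 351, - 332 ,  -  821/7, - 55/7 , 114 , 194,403,522,721 , 792 ] 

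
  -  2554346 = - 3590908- - 1036562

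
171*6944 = 1187424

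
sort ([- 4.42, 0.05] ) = [  -  4.42, 0.05 ] 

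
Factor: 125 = 5^3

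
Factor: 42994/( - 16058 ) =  - 83/31 = -31^ ( -1) * 83^1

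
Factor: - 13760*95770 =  - 2^7*5^2*43^1*61^1*157^1 = - 1317795200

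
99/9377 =99/9377 = 0.01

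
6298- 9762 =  - 3464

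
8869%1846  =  1485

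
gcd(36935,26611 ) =89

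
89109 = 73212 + 15897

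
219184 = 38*5768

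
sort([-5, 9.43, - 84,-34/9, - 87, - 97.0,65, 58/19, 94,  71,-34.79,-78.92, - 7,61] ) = [-97.0, - 87, - 84, - 78.92, - 34.79, - 7 ,-5, - 34/9,58/19,  9.43,61,65 , 71,94]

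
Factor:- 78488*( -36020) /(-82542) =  - 1413568880/41271 = -2^4*3^(-1)*5^1 * 1801^1 * 9811^1*13757^( - 1)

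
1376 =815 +561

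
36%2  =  0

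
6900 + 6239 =13139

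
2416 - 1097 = 1319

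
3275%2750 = 525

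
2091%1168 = 923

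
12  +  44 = 56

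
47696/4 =11924 = 11924.00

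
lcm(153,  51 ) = 153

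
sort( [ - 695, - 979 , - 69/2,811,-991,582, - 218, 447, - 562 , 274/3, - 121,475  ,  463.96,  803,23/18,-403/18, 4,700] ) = [ - 991,- 979, - 695, - 562, - 218, - 121,-69/2,-403/18,23/18 , 4, 274/3,  447, 463.96,475,  582,700,803, 811 ]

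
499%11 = 4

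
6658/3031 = 2+ 596/3031 = 2.20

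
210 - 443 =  - 233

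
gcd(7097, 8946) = 1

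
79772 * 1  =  79772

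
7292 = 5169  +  2123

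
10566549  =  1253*8433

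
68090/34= 34045/17 = 2002.65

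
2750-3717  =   - 967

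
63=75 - 12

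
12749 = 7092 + 5657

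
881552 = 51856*17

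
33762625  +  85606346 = 119368971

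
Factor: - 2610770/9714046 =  - 5^1*261077^1*4857023^( - 1 ) =- 1305385/4857023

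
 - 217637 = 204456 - 422093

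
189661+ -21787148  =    -  21597487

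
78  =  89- 11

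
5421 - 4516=905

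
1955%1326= 629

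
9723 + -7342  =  2381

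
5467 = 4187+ 1280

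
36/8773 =36/8773 = 0.00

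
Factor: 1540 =2^2* 5^1*7^1 * 11^1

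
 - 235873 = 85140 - 321013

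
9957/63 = 158 + 1/21 = 158.05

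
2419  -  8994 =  - 6575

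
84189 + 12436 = 96625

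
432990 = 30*14433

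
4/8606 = 2/4303=0.00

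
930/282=155/47=3.30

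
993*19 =18867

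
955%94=15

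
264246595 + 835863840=1100110435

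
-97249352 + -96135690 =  -193385042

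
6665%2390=1885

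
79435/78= 79435/78 = 1018.40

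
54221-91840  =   - 37619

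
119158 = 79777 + 39381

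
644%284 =76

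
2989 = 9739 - 6750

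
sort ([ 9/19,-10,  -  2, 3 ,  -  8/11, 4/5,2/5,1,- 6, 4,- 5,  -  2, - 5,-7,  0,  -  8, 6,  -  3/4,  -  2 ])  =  [-10,-8, - 7,-6, -5, - 5, - 2,  -  2, - 2, - 3/4, - 8/11, 0, 2/5,  9/19,4/5, 1, 3, 4, 6 ] 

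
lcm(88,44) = 88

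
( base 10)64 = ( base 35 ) 1T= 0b1000000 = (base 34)1u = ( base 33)1V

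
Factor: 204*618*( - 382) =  - 2^4*3^2*  17^1 * 103^1*191^1 = - 48159504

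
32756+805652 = 838408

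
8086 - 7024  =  1062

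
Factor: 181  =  181^1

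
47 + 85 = 132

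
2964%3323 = 2964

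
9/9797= 9/9797 = 0.00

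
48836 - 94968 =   -  46132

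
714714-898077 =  - 183363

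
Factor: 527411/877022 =2^(-1 )*73^( - 1 )*6007^ ( - 1 ) * 527411^1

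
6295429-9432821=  - 3137392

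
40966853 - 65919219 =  - 24952366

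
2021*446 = 901366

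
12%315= 12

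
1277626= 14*91259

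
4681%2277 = 127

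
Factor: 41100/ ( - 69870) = -10/17 = - 2^1*5^1*17^( - 1)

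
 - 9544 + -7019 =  - 16563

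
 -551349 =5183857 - 5735206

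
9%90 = 9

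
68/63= 1+5/63 = 1.08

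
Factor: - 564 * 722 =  - 407208 = -  2^3*3^1*19^2 * 47^1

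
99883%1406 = 57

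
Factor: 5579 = 7^1*797^1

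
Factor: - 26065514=- 2^1*13032757^1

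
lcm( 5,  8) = 40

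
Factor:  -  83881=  - 7^1*23^1 * 521^1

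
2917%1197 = 523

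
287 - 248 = 39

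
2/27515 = 2/27515 = 0.00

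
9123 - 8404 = 719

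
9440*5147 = 48587680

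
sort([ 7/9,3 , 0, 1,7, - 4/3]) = [ - 4/3 , 0, 7/9, 1, 3,7] 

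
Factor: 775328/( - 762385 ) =  -  2^5*5^( - 1)*13^( - 1)*37^(-1 ) * 317^(-1 )*24229^1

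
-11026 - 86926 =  - 97952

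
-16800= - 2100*8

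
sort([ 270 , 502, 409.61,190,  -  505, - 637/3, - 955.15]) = [-955.15,  -  505,-637/3,190,270, 409.61 , 502]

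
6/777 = 2/259 = 0.01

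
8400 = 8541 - 141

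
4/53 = 4/53 = 0.08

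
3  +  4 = 7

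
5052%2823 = 2229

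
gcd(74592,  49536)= 288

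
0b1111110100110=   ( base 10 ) 8102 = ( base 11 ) 60a6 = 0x1FA6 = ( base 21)i7h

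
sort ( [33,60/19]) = [ 60/19,33]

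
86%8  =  6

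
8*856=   6848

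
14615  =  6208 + 8407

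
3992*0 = 0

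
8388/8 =2097/2= 1048.50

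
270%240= 30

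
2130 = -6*( - 355)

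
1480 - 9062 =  - 7582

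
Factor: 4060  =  2^2*5^1*7^1*29^1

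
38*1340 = 50920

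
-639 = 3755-4394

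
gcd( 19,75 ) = 1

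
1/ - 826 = -1 + 825/826  =  - 0.00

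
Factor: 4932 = 2^2*3^2*137^1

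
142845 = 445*321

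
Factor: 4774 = 2^1*7^1*11^1*31^1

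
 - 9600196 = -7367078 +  - 2233118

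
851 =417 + 434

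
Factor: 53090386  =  2^1*26545193^1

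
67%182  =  67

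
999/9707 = 999/9707 = 0.10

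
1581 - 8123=-6542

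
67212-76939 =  - 9727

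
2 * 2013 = 4026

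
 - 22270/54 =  - 413 + 16/27 = - 412.41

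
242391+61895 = 304286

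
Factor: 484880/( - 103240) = - 418/89 = - 2^1*11^1*19^1*89^( - 1)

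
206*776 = 159856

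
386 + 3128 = 3514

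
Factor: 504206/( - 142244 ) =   -  2^( - 1 )*23^1*43^(-1 )*97^1*113^1*827^( - 1) = - 252103/71122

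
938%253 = 179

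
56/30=28/15 = 1.87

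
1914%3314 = 1914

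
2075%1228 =847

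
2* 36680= 73360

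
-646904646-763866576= - 1410771222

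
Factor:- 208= - 2^4*13^1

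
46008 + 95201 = 141209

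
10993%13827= 10993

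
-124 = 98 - 222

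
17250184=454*37996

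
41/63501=41/63501=0.00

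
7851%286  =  129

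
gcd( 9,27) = 9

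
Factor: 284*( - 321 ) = -2^2 *3^1 * 71^1  *  107^1 = - 91164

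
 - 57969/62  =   - 57969/62 = - 934.98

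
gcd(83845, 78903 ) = 1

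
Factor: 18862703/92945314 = 2^( - 1)*7^( - 1)*11^(  -  1) * 2957^1*6379^1*603541^( - 1)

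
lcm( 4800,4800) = 4800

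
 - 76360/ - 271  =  281 + 209/271 = 281.77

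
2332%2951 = 2332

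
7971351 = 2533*3147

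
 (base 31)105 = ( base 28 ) 16E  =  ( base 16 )3C6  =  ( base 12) 686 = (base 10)966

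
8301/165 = 50+17/55= 50.31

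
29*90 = 2610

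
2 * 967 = 1934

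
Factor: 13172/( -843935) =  - 2^2 * 5^( - 1) *37^1*61^( - 1 ) * 89^1*2767^( - 1)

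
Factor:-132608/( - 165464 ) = 448/559=2^6 *7^1*13^( - 1) * 43^ (  -  1 ) 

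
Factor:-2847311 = -181^1*15731^1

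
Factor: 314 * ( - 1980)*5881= - 3656335320=- 2^3*3^2 * 5^1*11^1 * 157^1*5881^1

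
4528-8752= - 4224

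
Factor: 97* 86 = 8342=2^1 * 43^1*97^1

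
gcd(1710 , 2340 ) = 90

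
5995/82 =73 + 9/82 = 73.11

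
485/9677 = 485/9677 =0.05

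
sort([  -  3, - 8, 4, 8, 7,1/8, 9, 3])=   [ - 8,-3 , 1/8,3 , 4, 7 , 8, 9]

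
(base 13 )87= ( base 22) 51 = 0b1101111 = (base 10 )111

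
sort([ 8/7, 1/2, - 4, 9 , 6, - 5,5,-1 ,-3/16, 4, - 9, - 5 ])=[  -  9, - 5,- 5, - 4 , - 1,-3/16, 1/2, 8/7, 4,5, 6,9]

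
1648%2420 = 1648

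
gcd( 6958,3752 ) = 14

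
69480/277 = 69480/277=250.83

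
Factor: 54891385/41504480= 2^( - 5 )*331^1*1951^1*  15259^(-1) = 645781/488288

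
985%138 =19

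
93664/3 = 31221  +  1/3= 31221.33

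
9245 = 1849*5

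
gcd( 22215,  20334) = 3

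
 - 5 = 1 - 6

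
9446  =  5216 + 4230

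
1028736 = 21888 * 47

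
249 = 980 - 731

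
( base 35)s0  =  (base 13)5A5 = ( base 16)3D4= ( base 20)290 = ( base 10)980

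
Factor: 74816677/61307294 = 2^( - 1) * 13^1*17^1*23^1*41^1*89^(-1)*359^1*344423^( - 1) 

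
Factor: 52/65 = 2^2*5^( - 1 )  =  4/5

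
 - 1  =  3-4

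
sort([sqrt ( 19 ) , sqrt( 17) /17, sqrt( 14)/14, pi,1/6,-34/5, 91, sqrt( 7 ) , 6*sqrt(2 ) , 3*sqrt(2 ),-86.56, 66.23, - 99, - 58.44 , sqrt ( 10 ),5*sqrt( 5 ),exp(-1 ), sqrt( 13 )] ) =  [-99,  -  86.56, - 58.44 , - 34/5,1/6,sqrt( 17 )/17,sqrt( 14 )/14,exp (-1),sqrt( 7),pi,sqrt( 10),sqrt(13), 3*sqrt( 2 ),sqrt( 19),6 * sqrt ( 2),5*sqrt( 5 ),  66.23, 91 ]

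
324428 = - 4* ( - 81107 ) 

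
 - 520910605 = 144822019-665732624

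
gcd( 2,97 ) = 1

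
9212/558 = 4606/279 = 16.51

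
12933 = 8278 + 4655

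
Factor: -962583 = -3^1 * 320861^1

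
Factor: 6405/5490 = 7/6 = 2^( - 1) * 3^( - 1)*7^1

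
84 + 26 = 110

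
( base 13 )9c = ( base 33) 3U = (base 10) 129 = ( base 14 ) 93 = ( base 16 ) 81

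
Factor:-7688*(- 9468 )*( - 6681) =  - 2^5*3^3*17^1*31^2*131^1* 263^1 =- 486309883104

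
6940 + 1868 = 8808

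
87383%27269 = 5576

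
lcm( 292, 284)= 20732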